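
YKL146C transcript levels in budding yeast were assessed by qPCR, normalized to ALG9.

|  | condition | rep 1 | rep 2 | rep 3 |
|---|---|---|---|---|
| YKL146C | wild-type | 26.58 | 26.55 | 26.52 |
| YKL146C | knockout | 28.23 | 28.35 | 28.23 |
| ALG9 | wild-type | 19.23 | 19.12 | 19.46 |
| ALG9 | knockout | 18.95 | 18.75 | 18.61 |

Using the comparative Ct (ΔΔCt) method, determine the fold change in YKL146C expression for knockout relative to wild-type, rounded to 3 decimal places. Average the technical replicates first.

Mean Ct: YKL146C wild-type 26.550; YKL146C knockout 28.270; ALG9 wild-type 19.270; ALG9 knockout 18.770
ΔCt(wild-type) = 26.550 − 19.270 = 7.280
ΔCt(knockout) = 28.270 − 18.770 = 9.500
ΔΔCt = 9.500 − 7.280 = 2.220
Fold change = 2^(−2.220) = 0.2146

0.215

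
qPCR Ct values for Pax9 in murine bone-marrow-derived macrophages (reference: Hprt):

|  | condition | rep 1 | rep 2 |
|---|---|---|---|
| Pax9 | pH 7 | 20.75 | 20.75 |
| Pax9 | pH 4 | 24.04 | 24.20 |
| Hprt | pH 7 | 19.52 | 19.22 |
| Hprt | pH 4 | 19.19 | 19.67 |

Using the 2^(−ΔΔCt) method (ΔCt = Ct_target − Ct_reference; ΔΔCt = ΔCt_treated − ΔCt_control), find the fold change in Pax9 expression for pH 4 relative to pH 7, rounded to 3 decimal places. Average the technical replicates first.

0.101

Mean Ct: Pax9 pH 7 20.750; Pax9 pH 4 24.120; Hprt pH 7 19.370; Hprt pH 4 19.430
ΔCt(pH 7) = 20.750 − 19.370 = 1.380
ΔCt(pH 4) = 24.120 − 19.430 = 4.690
ΔΔCt = 4.690 − 1.380 = 3.310
Fold change = 2^(−3.310) = 0.1008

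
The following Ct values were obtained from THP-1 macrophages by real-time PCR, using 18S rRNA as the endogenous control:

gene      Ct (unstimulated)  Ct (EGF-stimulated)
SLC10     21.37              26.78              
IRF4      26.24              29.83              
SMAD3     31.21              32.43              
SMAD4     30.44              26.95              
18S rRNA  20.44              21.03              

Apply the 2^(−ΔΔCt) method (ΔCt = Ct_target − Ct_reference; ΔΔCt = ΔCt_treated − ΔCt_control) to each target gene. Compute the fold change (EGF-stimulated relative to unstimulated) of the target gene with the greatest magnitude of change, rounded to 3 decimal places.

0.035

SLC10: ΔΔCt = (26.78−21.03) − (21.37−20.44) = 5.75 − 0.93 = 4.82; fold change = 2^-4.82 = 0.035
IRF4: ΔΔCt = (29.83−21.03) − (26.24−20.44) = 8.80 − 5.80 = 3.00; fold change = 2^-3.00 = 0.125
SMAD3: ΔΔCt = (32.43−21.03) − (31.21−20.44) = 11.40 − 10.77 = 0.63; fold change = 2^-0.63 = 0.646
SMAD4: ΔΔCt = (26.95−21.03) − (30.44−20.44) = 5.92 − 10.00 = -4.08; fold change = 2^4.08 = 16.912
SLC10 has the largest |ΔΔCt| = 4.82.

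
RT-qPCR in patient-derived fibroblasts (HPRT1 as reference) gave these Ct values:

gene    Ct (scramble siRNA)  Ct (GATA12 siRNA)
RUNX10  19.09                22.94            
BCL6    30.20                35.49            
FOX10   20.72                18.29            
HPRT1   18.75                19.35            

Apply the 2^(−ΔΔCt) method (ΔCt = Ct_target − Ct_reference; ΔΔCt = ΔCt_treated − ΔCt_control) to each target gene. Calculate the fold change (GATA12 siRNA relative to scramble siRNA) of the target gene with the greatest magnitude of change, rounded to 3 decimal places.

RUNX10: ΔΔCt = (22.94−19.35) − (19.09−18.75) = 3.59 − 0.34 = 3.25; fold change = 2^-3.25 = 0.105
BCL6: ΔΔCt = (35.49−19.35) − (30.20−18.75) = 16.14 − 11.45 = 4.69; fold change = 2^-4.69 = 0.039
FOX10: ΔΔCt = (18.29−19.35) − (20.72−18.75) = -1.06 − 1.97 = -3.03; fold change = 2^3.03 = 8.168
BCL6 has the largest |ΔΔCt| = 4.69.

0.039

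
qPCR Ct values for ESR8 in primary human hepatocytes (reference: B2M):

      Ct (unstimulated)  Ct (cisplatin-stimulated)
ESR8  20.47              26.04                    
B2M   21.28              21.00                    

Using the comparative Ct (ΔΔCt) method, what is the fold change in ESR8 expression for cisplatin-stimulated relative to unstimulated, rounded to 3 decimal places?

ΔCt(unstimulated) = 20.470 − 21.280 = -0.810
ΔCt(cisplatin-stimulated) = 26.040 − 21.000 = 5.040
ΔΔCt = 5.040 − (-0.810) = 5.850
Fold change = 2^(−5.850) = 0.0173

0.017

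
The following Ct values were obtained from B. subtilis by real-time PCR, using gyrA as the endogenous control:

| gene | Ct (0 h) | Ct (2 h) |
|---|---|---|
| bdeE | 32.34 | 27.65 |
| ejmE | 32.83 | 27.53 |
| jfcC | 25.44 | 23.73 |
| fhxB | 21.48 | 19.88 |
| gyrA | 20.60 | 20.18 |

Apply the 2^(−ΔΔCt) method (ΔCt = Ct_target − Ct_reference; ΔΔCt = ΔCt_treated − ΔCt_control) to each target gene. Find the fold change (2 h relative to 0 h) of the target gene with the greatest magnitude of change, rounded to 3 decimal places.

29.446

bdeE: ΔΔCt = (27.65−20.18) − (32.34−20.60) = 7.47 − 11.74 = -4.27; fold change = 2^4.27 = 19.293
ejmE: ΔΔCt = (27.53−20.18) − (32.83−20.60) = 7.35 − 12.23 = -4.88; fold change = 2^4.88 = 29.446
jfcC: ΔΔCt = (23.73−20.18) − (25.44−20.60) = 3.55 − 4.84 = -1.29; fold change = 2^1.29 = 2.445
fhxB: ΔΔCt = (19.88−20.18) − (21.48−20.60) = -0.30 − 0.88 = -1.18; fold change = 2^1.18 = 2.266
ejmE has the largest |ΔΔCt| = 4.88.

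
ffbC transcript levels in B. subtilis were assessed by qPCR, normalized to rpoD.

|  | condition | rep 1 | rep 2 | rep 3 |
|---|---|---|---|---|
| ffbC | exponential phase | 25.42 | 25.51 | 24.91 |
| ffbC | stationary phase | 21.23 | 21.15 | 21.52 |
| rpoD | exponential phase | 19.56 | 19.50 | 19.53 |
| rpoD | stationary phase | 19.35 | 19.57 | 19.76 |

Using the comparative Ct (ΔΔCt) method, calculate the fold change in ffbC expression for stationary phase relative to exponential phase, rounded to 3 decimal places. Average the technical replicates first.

16.111

Mean Ct: ffbC exponential phase 25.280; ffbC stationary phase 21.300; rpoD exponential phase 19.530; rpoD stationary phase 19.560
ΔCt(exponential phase) = 25.280 − 19.530 = 5.750
ΔCt(stationary phase) = 21.300 − 19.560 = 1.740
ΔΔCt = 1.740 − 5.750 = -4.010
Fold change = 2^(−(-4.010)) = 2^4.010 = 16.1113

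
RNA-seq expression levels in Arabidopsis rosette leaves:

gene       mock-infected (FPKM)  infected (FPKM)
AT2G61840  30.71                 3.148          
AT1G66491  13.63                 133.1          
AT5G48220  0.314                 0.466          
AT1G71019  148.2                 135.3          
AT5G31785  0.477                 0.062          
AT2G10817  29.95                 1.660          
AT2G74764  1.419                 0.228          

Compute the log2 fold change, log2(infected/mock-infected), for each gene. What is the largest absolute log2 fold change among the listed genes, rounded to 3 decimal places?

4.173

log2(3.148/30.71) = -3.286  (AT2G61840)
log2(133.1/13.63) = 3.288  (AT1G66491)
log2(0.466/0.314) = 0.570  (AT5G48220)
log2(135.3/148.2) = -0.131  (AT1G71019)
log2(0.062/0.477) = -2.944  (AT5G31785)
log2(1.660/29.95) = -4.173  (AT2G10817)
log2(0.228/1.419) = -2.638  (AT2G74764)
The largest magnitude belongs to AT2G10817.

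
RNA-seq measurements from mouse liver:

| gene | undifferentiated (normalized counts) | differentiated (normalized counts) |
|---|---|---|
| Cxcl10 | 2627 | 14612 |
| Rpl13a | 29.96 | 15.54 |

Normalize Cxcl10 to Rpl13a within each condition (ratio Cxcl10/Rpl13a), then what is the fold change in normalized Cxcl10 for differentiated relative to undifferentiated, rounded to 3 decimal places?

10.724

Cxcl10/Rpl13a (undifferentiated) = 2627 / 29.96 = 87.684
Cxcl10/Rpl13a (differentiated) = 14612 / 15.54 = 940.28
Fold change = 940.28 / 87.684 = 10.7236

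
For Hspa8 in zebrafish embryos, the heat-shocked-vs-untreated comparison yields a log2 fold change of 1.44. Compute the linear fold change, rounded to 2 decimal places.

Fold change = 2^(1.44) = 2.713

2.71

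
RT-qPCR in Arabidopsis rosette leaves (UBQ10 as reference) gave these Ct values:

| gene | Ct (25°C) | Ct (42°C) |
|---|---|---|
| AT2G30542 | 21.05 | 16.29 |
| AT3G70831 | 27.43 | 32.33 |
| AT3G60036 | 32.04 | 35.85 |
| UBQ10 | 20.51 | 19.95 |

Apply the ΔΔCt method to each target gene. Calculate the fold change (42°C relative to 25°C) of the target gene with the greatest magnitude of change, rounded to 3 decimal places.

AT2G30542: ΔΔCt = (16.29−19.95) − (21.05−20.51) = -3.66 − 0.54 = -4.20; fold change = 2^4.20 = 18.379
AT3G70831: ΔΔCt = (32.33−19.95) − (27.43−20.51) = 12.38 − 6.92 = 5.46; fold change = 2^-5.46 = 0.023
AT3G60036: ΔΔCt = (35.85−19.95) − (32.04−20.51) = 15.90 − 11.53 = 4.37; fold change = 2^-4.37 = 0.048
AT3G70831 has the largest |ΔΔCt| = 5.46.

0.023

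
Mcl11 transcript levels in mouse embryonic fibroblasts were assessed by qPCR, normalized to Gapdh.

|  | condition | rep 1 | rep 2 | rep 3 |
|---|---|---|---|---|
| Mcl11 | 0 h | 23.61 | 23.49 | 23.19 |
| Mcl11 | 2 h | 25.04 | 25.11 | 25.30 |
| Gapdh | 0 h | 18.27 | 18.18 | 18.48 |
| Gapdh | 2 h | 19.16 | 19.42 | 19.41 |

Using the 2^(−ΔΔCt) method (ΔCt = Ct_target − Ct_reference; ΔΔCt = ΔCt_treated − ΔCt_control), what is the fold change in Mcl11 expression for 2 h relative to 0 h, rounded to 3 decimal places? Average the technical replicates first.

0.616

Mean Ct: Mcl11 0 h 23.430; Mcl11 2 h 25.150; Gapdh 0 h 18.310; Gapdh 2 h 19.330
ΔCt(0 h) = 23.430 − 18.310 = 5.120
ΔCt(2 h) = 25.150 − 19.330 = 5.820
ΔΔCt = 5.820 − 5.120 = 0.700
Fold change = 2^(−0.700) = 0.6156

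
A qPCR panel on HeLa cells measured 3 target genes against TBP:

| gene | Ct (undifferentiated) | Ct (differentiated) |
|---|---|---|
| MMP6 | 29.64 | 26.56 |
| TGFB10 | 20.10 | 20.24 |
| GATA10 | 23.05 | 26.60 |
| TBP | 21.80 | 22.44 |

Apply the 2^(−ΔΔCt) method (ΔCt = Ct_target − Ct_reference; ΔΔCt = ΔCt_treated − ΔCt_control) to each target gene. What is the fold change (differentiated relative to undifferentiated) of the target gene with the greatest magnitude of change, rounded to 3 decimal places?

MMP6: ΔΔCt = (26.56−22.44) − (29.64−21.80) = 4.12 − 7.84 = -3.72; fold change = 2^3.72 = 13.177
TGFB10: ΔΔCt = (20.24−22.44) − (20.10−21.80) = -2.20 − (-1.70) = -0.50; fold change = 2^0.50 = 1.414
GATA10: ΔΔCt = (26.60−22.44) − (23.05−21.80) = 4.16 − 1.25 = 2.91; fold change = 2^-2.91 = 0.133
MMP6 has the largest |ΔΔCt| = 3.72.

13.177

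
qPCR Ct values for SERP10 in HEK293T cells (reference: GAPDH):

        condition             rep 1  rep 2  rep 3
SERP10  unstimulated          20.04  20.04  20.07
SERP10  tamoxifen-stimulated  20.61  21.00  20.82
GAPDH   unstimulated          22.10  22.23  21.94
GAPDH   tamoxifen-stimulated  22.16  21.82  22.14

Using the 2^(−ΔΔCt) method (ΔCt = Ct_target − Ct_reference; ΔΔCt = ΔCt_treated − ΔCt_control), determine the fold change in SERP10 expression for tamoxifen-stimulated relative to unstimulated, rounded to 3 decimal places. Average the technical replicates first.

Mean Ct: SERP10 unstimulated 20.050; SERP10 tamoxifen-stimulated 20.810; GAPDH unstimulated 22.090; GAPDH tamoxifen-stimulated 22.040
ΔCt(unstimulated) = 20.050 − 22.090 = -2.040
ΔCt(tamoxifen-stimulated) = 20.810 − 22.040 = -1.230
ΔΔCt = -1.230 − (-2.040) = 0.810
Fold change = 2^(−0.810) = 0.5704

0.570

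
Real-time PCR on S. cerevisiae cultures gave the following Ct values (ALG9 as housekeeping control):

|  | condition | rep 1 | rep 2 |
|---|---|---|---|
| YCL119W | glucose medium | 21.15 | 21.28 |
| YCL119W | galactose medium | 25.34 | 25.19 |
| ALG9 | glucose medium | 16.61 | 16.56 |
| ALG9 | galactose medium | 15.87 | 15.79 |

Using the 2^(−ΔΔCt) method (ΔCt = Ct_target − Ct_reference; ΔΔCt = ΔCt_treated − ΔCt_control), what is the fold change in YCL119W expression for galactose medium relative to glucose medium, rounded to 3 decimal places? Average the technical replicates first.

Mean Ct: YCL119W glucose medium 21.215; YCL119W galactose medium 25.265; ALG9 glucose medium 16.585; ALG9 galactose medium 15.830
ΔCt(glucose medium) = 21.215 − 16.585 = 4.630
ΔCt(galactose medium) = 25.265 − 15.830 = 9.435
ΔΔCt = 9.435 − 4.630 = 4.805
Fold change = 2^(−4.805) = 0.0358

0.036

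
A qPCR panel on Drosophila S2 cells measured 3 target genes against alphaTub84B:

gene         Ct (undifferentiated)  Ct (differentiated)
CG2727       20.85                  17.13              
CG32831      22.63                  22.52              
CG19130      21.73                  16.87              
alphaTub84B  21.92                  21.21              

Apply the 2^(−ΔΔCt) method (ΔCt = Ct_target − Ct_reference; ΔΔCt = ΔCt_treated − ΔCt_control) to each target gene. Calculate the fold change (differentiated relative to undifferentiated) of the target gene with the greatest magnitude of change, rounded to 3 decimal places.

17.753

CG2727: ΔΔCt = (17.13−21.21) − (20.85−21.92) = -4.08 − (-1.07) = -3.01; fold change = 2^3.01 = 8.056
CG32831: ΔΔCt = (22.52−21.21) − (22.63−21.92) = 1.31 − 0.71 = 0.60; fold change = 2^-0.60 = 0.660
CG19130: ΔΔCt = (16.87−21.21) − (21.73−21.92) = -4.34 − (-0.19) = -4.15; fold change = 2^4.15 = 17.753
CG19130 has the largest |ΔΔCt| = 4.15.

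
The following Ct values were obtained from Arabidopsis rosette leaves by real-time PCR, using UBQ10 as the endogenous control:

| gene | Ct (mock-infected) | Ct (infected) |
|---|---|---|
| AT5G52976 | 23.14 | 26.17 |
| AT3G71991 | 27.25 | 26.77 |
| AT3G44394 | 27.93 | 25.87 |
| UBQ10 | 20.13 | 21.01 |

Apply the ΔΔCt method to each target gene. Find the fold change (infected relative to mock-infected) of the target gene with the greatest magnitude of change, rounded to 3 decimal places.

AT5G52976: ΔΔCt = (26.17−21.01) − (23.14−20.13) = 5.16 − 3.01 = 2.15; fold change = 2^-2.15 = 0.225
AT3G71991: ΔΔCt = (26.77−21.01) − (27.25−20.13) = 5.76 − 7.12 = -1.36; fold change = 2^1.36 = 2.567
AT3G44394: ΔΔCt = (25.87−21.01) − (27.93−20.13) = 4.86 − 7.80 = -2.94; fold change = 2^2.94 = 7.674
AT3G44394 has the largest |ΔΔCt| = 2.94.

7.674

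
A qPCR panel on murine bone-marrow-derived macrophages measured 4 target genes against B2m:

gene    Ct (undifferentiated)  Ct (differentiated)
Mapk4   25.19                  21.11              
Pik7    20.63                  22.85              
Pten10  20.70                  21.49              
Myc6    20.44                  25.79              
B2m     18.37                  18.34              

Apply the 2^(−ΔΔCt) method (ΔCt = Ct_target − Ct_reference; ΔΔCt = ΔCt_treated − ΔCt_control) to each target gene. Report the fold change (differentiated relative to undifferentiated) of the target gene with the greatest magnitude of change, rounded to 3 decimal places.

Mapk4: ΔΔCt = (21.11−18.34) − (25.19−18.37) = 2.77 − 6.82 = -4.05; fold change = 2^4.05 = 16.564
Pik7: ΔΔCt = (22.85−18.34) − (20.63−18.37) = 4.51 − 2.26 = 2.25; fold change = 2^-2.25 = 0.210
Pten10: ΔΔCt = (21.49−18.34) − (20.70−18.37) = 3.15 − 2.33 = 0.82; fold change = 2^-0.82 = 0.566
Myc6: ΔΔCt = (25.79−18.34) − (20.44−18.37) = 7.45 − 2.07 = 5.38; fold change = 2^-5.38 = 0.024
Myc6 has the largest |ΔΔCt| = 5.38.

0.024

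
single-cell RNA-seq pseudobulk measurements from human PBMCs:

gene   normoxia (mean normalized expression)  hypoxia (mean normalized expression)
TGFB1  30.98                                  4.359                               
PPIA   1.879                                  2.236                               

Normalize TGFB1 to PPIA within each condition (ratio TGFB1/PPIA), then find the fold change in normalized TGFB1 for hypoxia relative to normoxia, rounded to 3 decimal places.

0.118

TGFB1/PPIA (normoxia) = 30.98 / 1.879 = 16.487
TGFB1/PPIA (hypoxia) = 4.359 / 2.236 = 1.9495
Fold change = 1.9495 / 16.487 = 0.1182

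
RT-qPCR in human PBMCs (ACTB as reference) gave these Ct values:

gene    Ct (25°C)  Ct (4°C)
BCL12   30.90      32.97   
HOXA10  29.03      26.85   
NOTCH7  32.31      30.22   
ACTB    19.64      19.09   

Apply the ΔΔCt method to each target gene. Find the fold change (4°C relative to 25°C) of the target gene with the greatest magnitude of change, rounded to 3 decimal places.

0.163

BCL12: ΔΔCt = (32.97−19.09) − (30.90−19.64) = 13.88 − 11.26 = 2.62; fold change = 2^-2.62 = 0.163
HOXA10: ΔΔCt = (26.85−19.09) − (29.03−19.64) = 7.76 − 9.39 = -1.63; fold change = 2^1.63 = 3.095
NOTCH7: ΔΔCt = (30.22−19.09) − (32.31−19.64) = 11.13 − 12.67 = -1.54; fold change = 2^1.54 = 2.908
BCL12 has the largest |ΔΔCt| = 2.62.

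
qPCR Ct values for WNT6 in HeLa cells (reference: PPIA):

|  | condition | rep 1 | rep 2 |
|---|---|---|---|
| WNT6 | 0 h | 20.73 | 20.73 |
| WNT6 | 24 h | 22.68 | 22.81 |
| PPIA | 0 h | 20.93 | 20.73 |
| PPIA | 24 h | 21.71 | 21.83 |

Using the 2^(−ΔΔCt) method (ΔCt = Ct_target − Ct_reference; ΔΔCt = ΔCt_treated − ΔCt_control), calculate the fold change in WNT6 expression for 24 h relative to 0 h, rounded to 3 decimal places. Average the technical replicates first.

0.475

Mean Ct: WNT6 0 h 20.730; WNT6 24 h 22.745; PPIA 0 h 20.830; PPIA 24 h 21.770
ΔCt(0 h) = 20.730 − 20.830 = -0.100
ΔCt(24 h) = 22.745 − 21.770 = 0.975
ΔΔCt = 0.975 − (-0.100) = 1.075
Fold change = 2^(−1.075) = 0.4747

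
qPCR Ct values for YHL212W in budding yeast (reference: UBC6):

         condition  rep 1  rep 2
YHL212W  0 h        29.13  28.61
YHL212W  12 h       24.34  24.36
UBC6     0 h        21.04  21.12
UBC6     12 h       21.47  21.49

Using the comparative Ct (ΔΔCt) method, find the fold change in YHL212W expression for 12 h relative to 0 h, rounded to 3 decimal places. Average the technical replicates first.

Mean Ct: YHL212W 0 h 28.870; YHL212W 12 h 24.350; UBC6 0 h 21.080; UBC6 12 h 21.480
ΔCt(0 h) = 28.870 − 21.080 = 7.790
ΔCt(12 h) = 24.350 − 21.480 = 2.870
ΔΔCt = 2.870 − 7.790 = -4.920
Fold change = 2^(−(-4.920)) = 2^4.920 = 30.2738

30.274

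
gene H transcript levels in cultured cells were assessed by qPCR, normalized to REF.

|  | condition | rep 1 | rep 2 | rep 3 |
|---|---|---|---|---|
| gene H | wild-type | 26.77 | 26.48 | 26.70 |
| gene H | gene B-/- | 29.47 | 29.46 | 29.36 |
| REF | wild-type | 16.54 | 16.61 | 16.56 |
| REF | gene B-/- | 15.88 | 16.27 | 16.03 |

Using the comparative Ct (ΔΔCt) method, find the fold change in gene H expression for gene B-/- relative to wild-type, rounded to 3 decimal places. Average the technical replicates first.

Mean Ct: gene H wild-type 26.650; gene H gene B-/- 29.430; REF wild-type 16.570; REF gene B-/- 16.060
ΔCt(wild-type) = 26.650 − 16.570 = 10.080
ΔCt(gene B-/-) = 29.430 − 16.060 = 13.370
ΔΔCt = 13.370 − 10.080 = 3.290
Fold change = 2^(−3.290) = 0.1022

0.102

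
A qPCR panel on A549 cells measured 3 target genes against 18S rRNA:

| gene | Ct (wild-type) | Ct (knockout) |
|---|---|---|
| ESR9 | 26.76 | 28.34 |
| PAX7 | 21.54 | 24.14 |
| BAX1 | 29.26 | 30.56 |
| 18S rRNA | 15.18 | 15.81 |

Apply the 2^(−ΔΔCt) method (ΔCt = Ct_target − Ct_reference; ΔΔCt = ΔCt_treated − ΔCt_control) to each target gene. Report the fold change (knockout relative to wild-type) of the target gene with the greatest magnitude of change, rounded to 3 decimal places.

ESR9: ΔΔCt = (28.34−15.81) − (26.76−15.18) = 12.53 − 11.58 = 0.95; fold change = 2^-0.95 = 0.518
PAX7: ΔΔCt = (24.14−15.81) − (21.54−15.18) = 8.33 − 6.36 = 1.97; fold change = 2^-1.97 = 0.255
BAX1: ΔΔCt = (30.56−15.81) − (29.26−15.18) = 14.75 − 14.08 = 0.67; fold change = 2^-0.67 = 0.629
PAX7 has the largest |ΔΔCt| = 1.97.

0.255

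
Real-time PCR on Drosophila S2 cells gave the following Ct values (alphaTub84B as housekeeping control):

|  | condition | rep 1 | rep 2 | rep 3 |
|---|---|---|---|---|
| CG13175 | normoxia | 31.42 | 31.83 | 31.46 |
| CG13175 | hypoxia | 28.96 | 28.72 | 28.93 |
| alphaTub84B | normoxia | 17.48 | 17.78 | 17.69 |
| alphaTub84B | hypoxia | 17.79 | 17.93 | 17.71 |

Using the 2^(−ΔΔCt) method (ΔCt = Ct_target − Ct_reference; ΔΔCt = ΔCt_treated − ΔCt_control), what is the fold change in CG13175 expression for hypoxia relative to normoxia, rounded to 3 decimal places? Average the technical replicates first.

Mean Ct: CG13175 normoxia 31.570; CG13175 hypoxia 28.870; alphaTub84B normoxia 17.650; alphaTub84B hypoxia 17.810
ΔCt(normoxia) = 31.570 − 17.650 = 13.920
ΔCt(hypoxia) = 28.870 − 17.810 = 11.060
ΔΔCt = 11.060 − 13.920 = -2.860
Fold change = 2^(−(-2.860)) = 2^2.860 = 7.2602

7.260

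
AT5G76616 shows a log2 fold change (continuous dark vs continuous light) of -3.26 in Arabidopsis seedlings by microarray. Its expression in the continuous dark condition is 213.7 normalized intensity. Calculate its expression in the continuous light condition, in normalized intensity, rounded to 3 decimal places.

2047.210

Fold change = 2^(-3.26) = 0.1044
continuous light expression = 213.7 / 0.1044 = 2047.210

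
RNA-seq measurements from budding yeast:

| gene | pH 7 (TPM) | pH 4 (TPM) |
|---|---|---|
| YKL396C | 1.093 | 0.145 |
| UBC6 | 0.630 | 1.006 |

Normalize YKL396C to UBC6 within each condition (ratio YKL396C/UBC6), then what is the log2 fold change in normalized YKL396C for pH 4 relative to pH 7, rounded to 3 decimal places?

-3.589

YKL396C/UBC6 (pH 7) = 1.093 / 0.630 = 1.7349
YKL396C/UBC6 (pH 4) = 0.145 / 1.006 = 0.14414
Fold change = 0.14414 / 1.7349 = 0.0831
log2(0.0831) = -3.5894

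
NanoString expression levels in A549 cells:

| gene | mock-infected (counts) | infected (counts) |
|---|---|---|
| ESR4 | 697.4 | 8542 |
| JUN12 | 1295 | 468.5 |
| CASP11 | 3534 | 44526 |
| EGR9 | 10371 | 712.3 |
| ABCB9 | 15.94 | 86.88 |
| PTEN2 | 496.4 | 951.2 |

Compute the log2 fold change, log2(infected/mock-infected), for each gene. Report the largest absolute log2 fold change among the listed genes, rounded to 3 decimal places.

3.864

log2(8542/697.4) = 3.615  (ESR4)
log2(468.5/1295) = -1.467  (JUN12)
log2(44526/3534) = 3.655  (CASP11)
log2(712.3/10371) = -3.864  (EGR9)
log2(86.88/15.94) = 2.446  (ABCB9)
log2(951.2/496.4) = 0.938  (PTEN2)
The largest magnitude belongs to EGR9.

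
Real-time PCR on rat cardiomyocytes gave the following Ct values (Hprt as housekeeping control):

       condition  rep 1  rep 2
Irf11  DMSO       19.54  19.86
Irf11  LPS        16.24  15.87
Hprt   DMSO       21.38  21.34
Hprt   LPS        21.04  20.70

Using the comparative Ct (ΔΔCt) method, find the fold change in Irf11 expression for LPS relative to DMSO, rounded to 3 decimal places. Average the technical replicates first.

Mean Ct: Irf11 DMSO 19.700; Irf11 LPS 16.055; Hprt DMSO 21.360; Hprt LPS 20.870
ΔCt(DMSO) = 19.700 − 21.360 = -1.660
ΔCt(LPS) = 16.055 − 20.870 = -4.815
ΔΔCt = -4.815 − (-1.660) = -3.155
Fold change = 2^(−(-3.155)) = 2^3.155 = 8.9074

8.907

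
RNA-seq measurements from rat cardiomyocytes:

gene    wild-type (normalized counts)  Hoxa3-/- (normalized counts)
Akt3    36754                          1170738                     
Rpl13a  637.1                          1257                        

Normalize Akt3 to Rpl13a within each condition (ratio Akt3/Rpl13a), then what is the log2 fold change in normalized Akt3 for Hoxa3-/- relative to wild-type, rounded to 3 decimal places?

Akt3/Rpl13a (wild-type) = 36754 / 637.1 = 57.69
Akt3/Rpl13a (Hoxa3-/-) = 1170738 / 1257 = 931.37
Fold change = 931.37 / 57.69 = 16.1446
log2(16.1446) = 4.0130

4.013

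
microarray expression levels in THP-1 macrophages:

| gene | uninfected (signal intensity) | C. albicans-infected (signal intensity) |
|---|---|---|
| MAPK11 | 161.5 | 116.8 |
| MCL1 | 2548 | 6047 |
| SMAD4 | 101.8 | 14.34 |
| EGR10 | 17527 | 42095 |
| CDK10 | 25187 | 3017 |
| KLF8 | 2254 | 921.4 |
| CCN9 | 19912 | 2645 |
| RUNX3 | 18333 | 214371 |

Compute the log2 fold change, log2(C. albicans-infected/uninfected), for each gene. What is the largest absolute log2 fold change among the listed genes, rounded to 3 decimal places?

log2(116.8/161.5) = -0.467  (MAPK11)
log2(6047/2548) = 1.247  (MCL1)
log2(14.34/101.8) = -2.828  (SMAD4)
log2(42095/17527) = 1.264  (EGR10)
log2(3017/25187) = -3.061  (CDK10)
log2(921.4/2254) = -1.291  (KLF8)
log2(2645/19912) = -2.912  (CCN9)
log2(214371/18333) = 3.548  (RUNX3)
The largest magnitude belongs to RUNX3.

3.548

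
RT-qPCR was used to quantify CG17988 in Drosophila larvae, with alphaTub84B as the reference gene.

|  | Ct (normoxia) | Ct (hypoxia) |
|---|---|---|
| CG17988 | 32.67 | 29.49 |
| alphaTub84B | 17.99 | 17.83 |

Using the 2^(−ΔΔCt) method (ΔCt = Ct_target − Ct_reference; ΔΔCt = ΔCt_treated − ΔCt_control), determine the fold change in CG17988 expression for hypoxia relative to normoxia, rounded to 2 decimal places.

8.11

ΔCt(normoxia) = 32.670 − 17.990 = 14.680
ΔCt(hypoxia) = 29.490 − 17.830 = 11.660
ΔΔCt = 11.660 − 14.680 = -3.020
Fold change = 2^(−(-3.020)) = 2^3.020 = 8.112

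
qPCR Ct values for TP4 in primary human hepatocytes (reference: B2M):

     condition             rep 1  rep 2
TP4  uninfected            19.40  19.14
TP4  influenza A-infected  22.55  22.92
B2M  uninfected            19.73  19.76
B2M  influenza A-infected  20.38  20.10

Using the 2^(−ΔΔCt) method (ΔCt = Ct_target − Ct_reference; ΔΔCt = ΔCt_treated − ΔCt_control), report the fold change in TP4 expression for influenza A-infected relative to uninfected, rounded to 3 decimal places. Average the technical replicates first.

0.128

Mean Ct: TP4 uninfected 19.270; TP4 influenza A-infected 22.735; B2M uninfected 19.745; B2M influenza A-infected 20.240
ΔCt(uninfected) = 19.270 − 19.745 = -0.475
ΔCt(influenza A-infected) = 22.735 − 20.240 = 2.495
ΔΔCt = 2.495 − (-0.475) = 2.970
Fold change = 2^(−2.970) = 0.1276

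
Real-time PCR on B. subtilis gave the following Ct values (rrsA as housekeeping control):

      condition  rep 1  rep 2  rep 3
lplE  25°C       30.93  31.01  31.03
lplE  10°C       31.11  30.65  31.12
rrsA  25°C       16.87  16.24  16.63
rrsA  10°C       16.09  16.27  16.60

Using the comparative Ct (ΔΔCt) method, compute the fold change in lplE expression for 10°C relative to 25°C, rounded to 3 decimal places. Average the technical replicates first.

0.853

Mean Ct: lplE 25°C 30.990; lplE 10°C 30.960; rrsA 25°C 16.580; rrsA 10°C 16.320
ΔCt(25°C) = 30.990 − 16.580 = 14.410
ΔCt(10°C) = 30.960 − 16.320 = 14.640
ΔΔCt = 14.640 − 14.410 = 0.230
Fold change = 2^(−0.230) = 0.8526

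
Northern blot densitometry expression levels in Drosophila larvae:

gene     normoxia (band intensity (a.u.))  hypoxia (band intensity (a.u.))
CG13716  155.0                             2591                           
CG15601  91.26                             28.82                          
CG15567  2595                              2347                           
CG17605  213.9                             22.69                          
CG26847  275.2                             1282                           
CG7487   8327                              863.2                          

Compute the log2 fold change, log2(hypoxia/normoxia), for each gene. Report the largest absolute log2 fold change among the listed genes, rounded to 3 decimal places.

4.063

log2(2591/155.0) = 4.063  (CG13716)
log2(28.82/91.26) = -1.663  (CG15601)
log2(2347/2595) = -0.145  (CG15567)
log2(22.69/213.9) = -3.237  (CG17605)
log2(1282/275.2) = 2.220  (CG26847)
log2(863.2/8327) = -3.270  (CG7487)
The largest magnitude belongs to CG13716.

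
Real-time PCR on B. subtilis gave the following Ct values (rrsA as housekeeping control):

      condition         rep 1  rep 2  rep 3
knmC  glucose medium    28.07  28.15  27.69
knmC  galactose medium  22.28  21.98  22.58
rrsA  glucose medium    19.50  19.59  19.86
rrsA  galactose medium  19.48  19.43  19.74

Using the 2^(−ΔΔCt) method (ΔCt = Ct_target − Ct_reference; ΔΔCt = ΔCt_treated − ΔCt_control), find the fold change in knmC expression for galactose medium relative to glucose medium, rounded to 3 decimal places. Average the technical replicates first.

48.168

Mean Ct: knmC glucose medium 27.970; knmC galactose medium 22.280; rrsA glucose medium 19.650; rrsA galactose medium 19.550
ΔCt(glucose medium) = 27.970 − 19.650 = 8.320
ΔCt(galactose medium) = 22.280 − 19.550 = 2.730
ΔΔCt = 2.730 − 8.320 = -5.590
Fold change = 2^(−(-5.590)) = 2^5.590 = 48.1679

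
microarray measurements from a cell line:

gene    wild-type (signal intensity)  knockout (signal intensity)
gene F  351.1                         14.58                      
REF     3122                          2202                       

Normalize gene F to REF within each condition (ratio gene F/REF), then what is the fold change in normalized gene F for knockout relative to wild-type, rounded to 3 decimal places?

gene F/REF (wild-type) = 351.1 / 3122 = 0.11246
gene F/REF (knockout) = 14.58 / 2202 = 0.0066213
Fold change = 0.0066213 / 0.11246 = 0.0589

0.059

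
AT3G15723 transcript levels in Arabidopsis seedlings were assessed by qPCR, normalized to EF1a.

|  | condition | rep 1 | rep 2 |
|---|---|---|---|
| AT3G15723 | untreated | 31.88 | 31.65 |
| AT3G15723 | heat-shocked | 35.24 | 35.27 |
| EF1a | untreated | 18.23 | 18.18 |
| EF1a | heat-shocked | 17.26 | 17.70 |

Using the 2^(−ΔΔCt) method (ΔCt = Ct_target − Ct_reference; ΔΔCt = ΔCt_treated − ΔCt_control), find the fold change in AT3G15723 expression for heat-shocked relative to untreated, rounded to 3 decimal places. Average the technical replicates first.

0.054

Mean Ct: AT3G15723 untreated 31.765; AT3G15723 heat-shocked 35.255; EF1a untreated 18.205; EF1a heat-shocked 17.480
ΔCt(untreated) = 31.765 − 18.205 = 13.560
ΔCt(heat-shocked) = 35.255 − 17.480 = 17.775
ΔΔCt = 17.775 − 13.560 = 4.215
Fold change = 2^(−4.215) = 0.0538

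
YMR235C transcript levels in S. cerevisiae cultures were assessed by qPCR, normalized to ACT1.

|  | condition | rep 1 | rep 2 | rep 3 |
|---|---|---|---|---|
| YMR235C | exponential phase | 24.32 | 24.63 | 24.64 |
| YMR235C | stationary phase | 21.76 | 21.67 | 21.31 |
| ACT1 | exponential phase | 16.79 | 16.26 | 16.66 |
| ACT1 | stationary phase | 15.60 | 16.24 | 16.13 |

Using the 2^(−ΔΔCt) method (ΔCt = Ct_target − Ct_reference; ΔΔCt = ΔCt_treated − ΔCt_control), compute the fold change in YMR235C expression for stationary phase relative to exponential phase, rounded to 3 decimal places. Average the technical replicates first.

5.169

Mean Ct: YMR235C exponential phase 24.530; YMR235C stationary phase 21.580; ACT1 exponential phase 16.570; ACT1 stationary phase 15.990
ΔCt(exponential phase) = 24.530 − 16.570 = 7.960
ΔCt(stationary phase) = 21.580 − 15.990 = 5.590
ΔΔCt = 5.590 − 7.960 = -2.370
Fold change = 2^(−(-2.370)) = 2^2.370 = 5.1694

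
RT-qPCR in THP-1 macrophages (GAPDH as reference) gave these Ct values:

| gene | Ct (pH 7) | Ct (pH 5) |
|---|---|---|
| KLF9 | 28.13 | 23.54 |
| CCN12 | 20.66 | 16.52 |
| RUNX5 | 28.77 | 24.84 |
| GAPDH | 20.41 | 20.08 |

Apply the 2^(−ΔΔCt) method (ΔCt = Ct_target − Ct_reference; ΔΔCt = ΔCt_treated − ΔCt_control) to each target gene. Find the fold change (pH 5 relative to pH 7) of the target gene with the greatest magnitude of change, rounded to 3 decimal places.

19.160

KLF9: ΔΔCt = (23.54−20.08) − (28.13−20.41) = 3.46 − 7.72 = -4.26; fold change = 2^4.26 = 19.160
CCN12: ΔΔCt = (16.52−20.08) − (20.66−20.41) = -3.56 − 0.25 = -3.81; fold change = 2^3.81 = 14.026
RUNX5: ΔΔCt = (24.84−20.08) − (28.77−20.41) = 4.76 − 8.36 = -3.60; fold change = 2^3.60 = 12.126
KLF9 has the largest |ΔΔCt| = 4.26.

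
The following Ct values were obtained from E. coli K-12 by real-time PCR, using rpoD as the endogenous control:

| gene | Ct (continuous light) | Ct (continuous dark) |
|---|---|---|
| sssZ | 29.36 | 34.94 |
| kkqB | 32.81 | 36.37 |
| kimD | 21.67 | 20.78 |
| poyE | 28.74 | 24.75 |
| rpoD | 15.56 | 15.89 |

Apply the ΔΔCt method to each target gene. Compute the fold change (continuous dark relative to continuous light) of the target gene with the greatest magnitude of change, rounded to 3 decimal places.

0.026

sssZ: ΔΔCt = (34.94−15.89) − (29.36−15.56) = 19.05 − 13.80 = 5.25; fold change = 2^-5.25 = 0.026
kkqB: ΔΔCt = (36.37−15.89) − (32.81−15.56) = 20.48 − 17.25 = 3.23; fold change = 2^-3.23 = 0.107
kimD: ΔΔCt = (20.78−15.89) − (21.67−15.56) = 4.89 − 6.11 = -1.22; fold change = 2^1.22 = 2.329
poyE: ΔΔCt = (24.75−15.89) − (28.74−15.56) = 8.86 − 13.18 = -4.32; fold change = 2^4.32 = 19.973
sssZ has the largest |ΔΔCt| = 5.25.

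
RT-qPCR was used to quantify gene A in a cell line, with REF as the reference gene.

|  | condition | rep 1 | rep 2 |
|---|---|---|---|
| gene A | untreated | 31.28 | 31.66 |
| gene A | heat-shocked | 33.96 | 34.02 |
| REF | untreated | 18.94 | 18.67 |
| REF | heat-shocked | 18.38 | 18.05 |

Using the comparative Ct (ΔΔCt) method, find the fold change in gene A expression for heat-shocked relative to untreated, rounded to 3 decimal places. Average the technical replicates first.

0.116

Mean Ct: gene A untreated 31.470; gene A heat-shocked 33.990; REF untreated 18.805; REF heat-shocked 18.215
ΔCt(untreated) = 31.470 − 18.805 = 12.665
ΔCt(heat-shocked) = 33.990 − 18.215 = 15.775
ΔΔCt = 15.775 − 12.665 = 3.110
Fold change = 2^(−3.110) = 0.1158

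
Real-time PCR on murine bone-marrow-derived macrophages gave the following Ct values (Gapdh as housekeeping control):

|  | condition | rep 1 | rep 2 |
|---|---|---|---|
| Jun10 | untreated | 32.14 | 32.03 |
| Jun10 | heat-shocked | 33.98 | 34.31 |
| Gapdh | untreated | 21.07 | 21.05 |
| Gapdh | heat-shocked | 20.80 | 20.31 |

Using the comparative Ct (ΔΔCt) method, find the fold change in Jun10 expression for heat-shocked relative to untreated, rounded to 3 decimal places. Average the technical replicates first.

Mean Ct: Jun10 untreated 32.085; Jun10 heat-shocked 34.145; Gapdh untreated 21.060; Gapdh heat-shocked 20.555
ΔCt(untreated) = 32.085 − 21.060 = 11.025
ΔCt(heat-shocked) = 34.145 − 20.555 = 13.590
ΔΔCt = 13.590 − 11.025 = 2.565
Fold change = 2^(−2.565) = 0.1690

0.169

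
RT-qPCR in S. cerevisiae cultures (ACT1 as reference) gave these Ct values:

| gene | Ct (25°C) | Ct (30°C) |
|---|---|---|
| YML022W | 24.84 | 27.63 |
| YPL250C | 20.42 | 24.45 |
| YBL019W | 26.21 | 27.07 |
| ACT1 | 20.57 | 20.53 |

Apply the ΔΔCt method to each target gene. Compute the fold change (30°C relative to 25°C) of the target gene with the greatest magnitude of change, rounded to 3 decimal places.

0.060

YML022W: ΔΔCt = (27.63−20.53) − (24.84−20.57) = 7.10 − 4.27 = 2.83; fold change = 2^-2.83 = 0.141
YPL250C: ΔΔCt = (24.45−20.53) − (20.42−20.57) = 3.92 − (-0.15) = 4.07; fold change = 2^-4.07 = 0.060
YBL019W: ΔΔCt = (27.07−20.53) − (26.21−20.57) = 6.54 − 5.64 = 0.90; fold change = 2^-0.90 = 0.536
YPL250C has the largest |ΔΔCt| = 4.07.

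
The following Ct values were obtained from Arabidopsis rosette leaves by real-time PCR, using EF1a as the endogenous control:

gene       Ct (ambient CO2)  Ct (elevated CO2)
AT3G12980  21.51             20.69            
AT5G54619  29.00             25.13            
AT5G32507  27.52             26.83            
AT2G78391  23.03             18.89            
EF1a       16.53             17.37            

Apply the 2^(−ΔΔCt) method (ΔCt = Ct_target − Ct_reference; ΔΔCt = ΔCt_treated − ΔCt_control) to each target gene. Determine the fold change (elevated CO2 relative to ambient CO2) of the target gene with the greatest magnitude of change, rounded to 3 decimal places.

31.559

AT3G12980: ΔΔCt = (20.69−17.37) − (21.51−16.53) = 3.32 − 4.98 = -1.66; fold change = 2^1.66 = 3.160
AT5G54619: ΔΔCt = (25.13−17.37) − (29.00−16.53) = 7.76 − 12.47 = -4.71; fold change = 2^4.71 = 26.173
AT5G32507: ΔΔCt = (26.83−17.37) − (27.52−16.53) = 9.46 − 10.99 = -1.53; fold change = 2^1.53 = 2.888
AT2G78391: ΔΔCt = (18.89−17.37) − (23.03−16.53) = 1.52 − 6.50 = -4.98; fold change = 2^4.98 = 31.559
AT2G78391 has the largest |ΔΔCt| = 4.98.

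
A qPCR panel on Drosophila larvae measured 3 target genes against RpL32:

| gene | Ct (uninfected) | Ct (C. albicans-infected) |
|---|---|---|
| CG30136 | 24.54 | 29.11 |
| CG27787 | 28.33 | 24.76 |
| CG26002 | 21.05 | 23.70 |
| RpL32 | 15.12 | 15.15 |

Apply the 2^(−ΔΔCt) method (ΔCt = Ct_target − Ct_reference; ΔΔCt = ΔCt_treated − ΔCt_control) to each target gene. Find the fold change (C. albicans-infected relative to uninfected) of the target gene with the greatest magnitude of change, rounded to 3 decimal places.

CG30136: ΔΔCt = (29.11−15.15) − (24.54−15.12) = 13.96 − 9.42 = 4.54; fold change = 2^-4.54 = 0.043
CG27787: ΔΔCt = (24.76−15.15) − (28.33−15.12) = 9.61 − 13.21 = -3.60; fold change = 2^3.60 = 12.126
CG26002: ΔΔCt = (23.70−15.15) − (21.05−15.12) = 8.55 − 5.93 = 2.62; fold change = 2^-2.62 = 0.163
CG30136 has the largest |ΔΔCt| = 4.54.

0.043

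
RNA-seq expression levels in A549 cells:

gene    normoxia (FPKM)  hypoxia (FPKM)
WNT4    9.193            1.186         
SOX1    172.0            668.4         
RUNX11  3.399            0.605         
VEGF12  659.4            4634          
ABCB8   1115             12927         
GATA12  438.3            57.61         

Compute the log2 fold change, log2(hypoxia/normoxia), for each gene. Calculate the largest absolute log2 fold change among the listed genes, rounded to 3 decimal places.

3.535

log2(1.186/9.193) = -2.954  (WNT4)
log2(668.4/172.0) = 1.958  (SOX1)
log2(0.605/3.399) = -2.490  (RUNX11)
log2(4634/659.4) = 2.813  (VEGF12)
log2(12927/1115) = 3.535  (ABCB8)
log2(57.61/438.3) = -2.928  (GATA12)
The largest magnitude belongs to ABCB8.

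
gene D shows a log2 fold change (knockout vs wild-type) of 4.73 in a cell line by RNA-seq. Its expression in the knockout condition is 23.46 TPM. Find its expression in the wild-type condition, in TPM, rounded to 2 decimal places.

0.88

Fold change = 2^(4.73) = 26.5382
wild-type expression = 23.46 / 26.5382 = 0.88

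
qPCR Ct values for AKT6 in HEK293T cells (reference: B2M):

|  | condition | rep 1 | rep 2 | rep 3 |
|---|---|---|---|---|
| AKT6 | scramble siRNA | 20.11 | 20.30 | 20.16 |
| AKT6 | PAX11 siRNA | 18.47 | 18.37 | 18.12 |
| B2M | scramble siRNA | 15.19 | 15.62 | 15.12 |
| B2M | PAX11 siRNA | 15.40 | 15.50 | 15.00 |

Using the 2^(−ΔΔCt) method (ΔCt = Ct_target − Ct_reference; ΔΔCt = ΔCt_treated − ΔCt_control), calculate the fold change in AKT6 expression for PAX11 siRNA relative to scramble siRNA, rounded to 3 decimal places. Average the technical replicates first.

3.630

Mean Ct: AKT6 scramble siRNA 20.190; AKT6 PAX11 siRNA 18.320; B2M scramble siRNA 15.310; B2M PAX11 siRNA 15.300
ΔCt(scramble siRNA) = 20.190 − 15.310 = 4.880
ΔCt(PAX11 siRNA) = 18.320 − 15.300 = 3.020
ΔΔCt = 3.020 − 4.880 = -1.860
Fold change = 2^(−(-1.860)) = 2^1.860 = 3.6301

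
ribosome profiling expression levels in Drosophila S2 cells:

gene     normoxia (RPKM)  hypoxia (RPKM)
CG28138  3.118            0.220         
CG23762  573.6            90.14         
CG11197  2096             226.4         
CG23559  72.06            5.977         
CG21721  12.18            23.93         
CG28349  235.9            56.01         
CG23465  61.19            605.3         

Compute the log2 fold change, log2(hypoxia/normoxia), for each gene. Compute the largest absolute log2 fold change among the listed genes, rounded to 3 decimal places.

log2(0.220/3.118) = -3.825  (CG28138)
log2(90.14/573.6) = -2.670  (CG23762)
log2(226.4/2096) = -3.211  (CG11197)
log2(5.977/72.06) = -3.592  (CG23559)
log2(23.93/12.18) = 0.974  (CG21721)
log2(56.01/235.9) = -2.074  (CG28349)
log2(605.3/61.19) = 3.306  (CG23465)
The largest magnitude belongs to CG28138.

3.825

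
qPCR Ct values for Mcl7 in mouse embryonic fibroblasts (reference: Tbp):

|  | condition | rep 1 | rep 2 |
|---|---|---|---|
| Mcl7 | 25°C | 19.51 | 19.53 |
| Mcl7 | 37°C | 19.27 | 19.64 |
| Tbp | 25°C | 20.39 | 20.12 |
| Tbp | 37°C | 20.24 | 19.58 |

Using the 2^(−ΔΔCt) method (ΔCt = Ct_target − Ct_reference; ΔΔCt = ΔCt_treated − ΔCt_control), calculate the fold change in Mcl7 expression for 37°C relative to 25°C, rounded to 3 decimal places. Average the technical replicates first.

0.824

Mean Ct: Mcl7 25°C 19.520; Mcl7 37°C 19.455; Tbp 25°C 20.255; Tbp 37°C 19.910
ΔCt(25°C) = 19.520 − 20.255 = -0.735
ΔCt(37°C) = 19.455 − 19.910 = -0.455
ΔΔCt = -0.455 − (-0.735) = 0.280
Fold change = 2^(−0.280) = 0.8236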